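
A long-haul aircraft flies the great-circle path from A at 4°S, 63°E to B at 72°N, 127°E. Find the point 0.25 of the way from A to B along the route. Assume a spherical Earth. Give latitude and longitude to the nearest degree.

Write both endpoints as unit vectors p₁, p₂ with components (cos φ cos λ, cos φ sin λ, sin φ).
The central angle between the endpoints is δ = arccos(p₁·p₂) ≈ 1.502 rad (86.1°).
Interpolate at f = 0.25 with slerp weights a = sin((1−f)δ)/sin δ ≈ 0.905, b = sin(fδ)/sin δ ≈ 0.368.
p = a·p₁ + b·p₂ ≈ (0.342, 0.895, 0.286); φ = arcsin(p_z) ≈ 16.65°, λ = atan2(p_y, p_x) ≈ 69.12°.

≈ 17°N, 69°E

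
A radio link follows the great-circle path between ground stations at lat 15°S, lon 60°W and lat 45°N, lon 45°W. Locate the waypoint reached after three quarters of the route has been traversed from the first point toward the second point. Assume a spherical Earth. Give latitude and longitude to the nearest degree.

Write both endpoints as unit vectors p₁, p₂ with components (cos φ cos λ, cos φ sin λ, sin φ).
The central angle between the endpoints is δ = arccos(p₁·p₂) ≈ 1.074 rad (61.5°).
Interpolate at f = 3/4 with slerp weights a = sin((1−f)δ)/sin δ ≈ 0.302, b = sin(fδ)/sin δ ≈ 0.820.
p = a·p₁ + b·p₂ ≈ (0.556, -0.663, 0.502); φ = arcsin(p_z) ≈ 30.13°, λ = atan2(p_y, p_x) ≈ -50.00°.

≈ lat 30°N, lon 50°W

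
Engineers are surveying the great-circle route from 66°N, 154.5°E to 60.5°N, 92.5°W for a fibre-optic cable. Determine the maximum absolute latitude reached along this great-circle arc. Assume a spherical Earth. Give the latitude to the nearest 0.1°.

The great circle lies in the plane with unit normal n̂ = (p₁ × p₂)/|p₁ × p₂|.
Here n̂_z ≈ +0.264; the vertex latitude is φ_max = arccos|n̂_z| ≈ 74.7°.
Check via Clairaut: cos φ_max = |cos φ₁| · sin C = cos(66.0°)·sin(40.6°) ≈ 0.264, again giving ≈ 74.7°.

≈ 74.7°N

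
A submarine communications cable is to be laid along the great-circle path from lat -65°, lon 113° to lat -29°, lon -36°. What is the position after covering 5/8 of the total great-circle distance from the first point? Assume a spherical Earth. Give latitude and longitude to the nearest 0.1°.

From cos δ = sin φ₁ sin φ₂ + cos φ₁ cos φ₂ cos Δλ, the central angle is δ ≈ 1.448 rad (83.0°).
Interpolate at f = 5/8 with slerp weights a = sin((1−f)δ)/sin δ ≈ 0.521, b = sin(fδ)/sin δ ≈ 0.792.
p = a·p₁ + b·p₂ ≈ (0.475, -0.205, -0.856); φ = arcsin(p_z) ≈ -58.87°, λ = atan2(p_y, p_x) ≈ -23.34°.

≈ lat -58.9°, lon -23.3°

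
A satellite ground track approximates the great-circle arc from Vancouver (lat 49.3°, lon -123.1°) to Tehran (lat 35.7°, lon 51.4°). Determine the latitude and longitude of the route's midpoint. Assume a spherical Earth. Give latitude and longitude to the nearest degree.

The haversine formula gives a central angle δ ≈ 1.656 rad (94.9°) between the endpoints.
Interpolate at f = 1/2 with slerp weights a = sin((1−f)δ)/sin δ ≈ 0.739, b = sin(fδ)/sin δ ≈ 0.739.
p = a·p₁ + b·p₂ ≈ (0.111, 0.065, 0.992); φ = arcsin(p_z) ≈ 82.59°, λ = atan2(p_y, p_x) ≈ 30.42°.

≈ lat 83°, lon 30°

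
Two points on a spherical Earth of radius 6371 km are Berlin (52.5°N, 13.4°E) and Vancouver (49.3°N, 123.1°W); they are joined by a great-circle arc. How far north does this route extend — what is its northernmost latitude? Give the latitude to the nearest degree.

≈ 73°N

The great circle lies in the plane with unit normal n̂ = (p₁ × p₂)/|p₁ × p₂|.
Here n̂_z ≈ -0.288; the vertex latitude is φ_max = arccos|n̂_z| ≈ 73.3°.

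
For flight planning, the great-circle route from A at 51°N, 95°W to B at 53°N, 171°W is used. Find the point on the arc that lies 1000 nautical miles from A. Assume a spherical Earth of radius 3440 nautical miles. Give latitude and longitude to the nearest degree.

Write both endpoints as unit vectors p₁, p₂ with components (cos φ cos λ, cos φ sin λ, sin φ).
The central angle between the endpoints is δ = arccos(p₁·p₂) ≈ 0.778 rad (44.6°). The total great-circle distance is δ·R ≈ 0.778 × 3440 ≈ 2677 nmi, so the target fraction is f = 1000/2677 ≈ 0.374.
Interpolate at f ≈ 0.374 with slerp weights a = sin((1−f)δ)/sin δ ≈ 0.667, b = sin(fδ)/sin δ ≈ 0.408.
p = a·p₁ + b·p₂ ≈ (-0.279, -0.457, 0.845); φ = arcsin(p_z) ≈ 57.63°, λ = atan2(p_y, p_x) ≈ -121.45°.

≈ 58°N, 121°W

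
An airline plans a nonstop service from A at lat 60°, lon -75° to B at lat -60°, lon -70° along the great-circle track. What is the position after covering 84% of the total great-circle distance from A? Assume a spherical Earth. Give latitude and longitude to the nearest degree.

From cos δ = sin φ₁ sin φ₂ + cos φ₁ cos φ₂ cos Δλ, the central angle is δ ≈ 2.095 rad (120.1°).
Interpolate at f = 0.84 with slerp weights a = sin((1−f)δ)/sin δ ≈ 0.380, b = sin(fδ)/sin δ ≈ 1.135.
p = a·p₁ + b·p₂ ≈ (0.243, -0.717, -0.653); φ = arcsin(p_z) ≈ -40.81°, λ = atan2(p_y, p_x) ≈ -71.25°.

≈ lat -41°, lon -71°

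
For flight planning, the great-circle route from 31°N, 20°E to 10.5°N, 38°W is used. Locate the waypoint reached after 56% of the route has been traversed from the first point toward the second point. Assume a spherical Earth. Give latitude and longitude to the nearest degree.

Convert each endpoint to a unit vector on the sphere (x = cos φ cos λ, y = cos φ sin λ, z = sin φ).
The central angle between the endpoints is δ = arccos(p₁·p₂) ≈ 1.000 rad (57.3°).
Interpolate at f = 0.56 with slerp weights a = sin((1−f)δ)/sin δ ≈ 0.506, b = sin(fδ)/sin δ ≈ 0.631.
p = a·p₁ + b·p₂ ≈ (0.897, -0.234, 0.376); φ = arcsin(p_z) ≈ 22.07°, λ = atan2(p_y, p_x) ≈ -14.61°.

≈ 22°N, 15°W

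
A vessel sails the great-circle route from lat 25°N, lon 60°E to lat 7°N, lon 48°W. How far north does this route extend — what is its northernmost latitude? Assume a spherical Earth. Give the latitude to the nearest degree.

The great circle lies in the plane with unit normal n̂ = (p₁ × p₂)/|p₁ × p₂|.
Here n̂_z ≈ -0.878; the vertex latitude is φ_max = arccos|n̂_z| ≈ 28.6°.
Check via Clairaut: cos φ_max = |cos φ₁| · sin C = cos(25.0°)·sin(75.7°) ≈ 0.878, again giving ≈ 28.6°.

≈ 29°N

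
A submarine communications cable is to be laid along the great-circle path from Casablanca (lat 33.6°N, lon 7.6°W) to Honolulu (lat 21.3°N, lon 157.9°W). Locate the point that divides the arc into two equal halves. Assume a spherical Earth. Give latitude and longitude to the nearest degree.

The haversine formula gives a central angle δ ≈ 2.064 rad (118.2°) between the endpoints.
Interpolate at f = 1/2 with slerp weights a = sin((1−f)δ)/sin δ ≈ 0.974, b = sin(fδ)/sin δ ≈ 0.974.
p = a·p₁ + b·p₂ ≈ (-0.037, -0.449, 0.893); φ = arcsin(p_z) ≈ 63.24°, λ = atan2(p_y, p_x) ≈ -94.67°.

≈ lat 63°N, lon 95°W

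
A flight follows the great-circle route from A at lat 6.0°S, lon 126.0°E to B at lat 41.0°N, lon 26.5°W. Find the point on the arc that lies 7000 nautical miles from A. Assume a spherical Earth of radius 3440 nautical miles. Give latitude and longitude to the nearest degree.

≈ lat 54°N, lon 2°W

Write both endpoints as unit vectors p₁, p₂ with components (cos φ cos λ, cos φ sin λ, sin φ).
The central angle between the endpoints is δ = arccos(p₁·p₂) ≈ 2.395 rad (137.3°). The total great-circle distance is δ·R ≈ 2.395 × 3440 ≈ 8241 nmi, so the target fraction is f = 7000/8241 ≈ 0.849.
Interpolate at f ≈ 0.849 with slerp weights a = sin((1−f)δ)/sin δ ≈ 0.520, b = sin(fδ)/sin δ ≈ 1.317.
p = a·p₁ + b·p₂ ≈ (0.586, -0.025, 0.810); φ = arcsin(p_z) ≈ 54.09°, λ = atan2(p_y, p_x) ≈ -2.48°.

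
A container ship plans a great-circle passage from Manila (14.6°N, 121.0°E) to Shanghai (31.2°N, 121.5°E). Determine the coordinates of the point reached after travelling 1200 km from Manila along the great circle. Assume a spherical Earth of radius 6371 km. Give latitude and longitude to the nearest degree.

≈ 25°N, 121°E

Convert each endpoint to a unit vector on the sphere (x = cos φ cos λ, y = cos φ sin λ, z = sin φ).
The central angle between the endpoints is δ = arccos(p₁·p₂) ≈ 0.290 rad (16.6°). The total great-circle distance is δ·R ≈ 0.290 × 6371 ≈ 1847 km, so the target fraction is f = 1200/1847 ≈ 0.650.
Interpolate at f ≈ 0.650 with slerp weights a = sin((1−f)δ)/sin δ ≈ 0.354, b = sin(fδ)/sin δ ≈ 0.655.
p = a·p₁ + b·p₂ ≈ (-0.469, 0.772, 0.429); φ = arcsin(p_z) ≈ 25.39°, λ = atan2(p_y, p_x) ≈ 121.31°.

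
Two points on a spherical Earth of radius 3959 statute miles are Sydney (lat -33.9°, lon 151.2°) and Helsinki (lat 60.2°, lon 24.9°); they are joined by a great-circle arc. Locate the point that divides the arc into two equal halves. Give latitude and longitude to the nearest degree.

≈ lat 25°, lon 114°

Write both endpoints as unit vectors p₁, p₂ with components (cos φ cos λ, cos φ sin λ, sin φ).
The central angle between the endpoints is δ = arccos(p₁·p₂) ≈ 2.386 rad (136.7°).
Interpolate at f = 1/2 with slerp weights a = sin((1−f)δ)/sin δ ≈ 1.356, b = sin(fδ)/sin δ ≈ 1.356.
p = a·p₁ + b·p₂ ≈ (-0.375, 0.826, 0.420); φ = arcsin(p_z) ≈ 24.86°, λ = atan2(p_y, p_x) ≈ 114.42°.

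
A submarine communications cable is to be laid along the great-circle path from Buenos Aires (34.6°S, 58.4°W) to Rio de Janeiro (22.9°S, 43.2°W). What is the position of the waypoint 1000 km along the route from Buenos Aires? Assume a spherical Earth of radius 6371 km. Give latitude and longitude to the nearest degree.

Convert each endpoint to a unit vector on the sphere (x = cos φ cos λ, y = cos φ sin λ, z = sin φ).
The central angle between the endpoints is δ = arccos(p₁·p₂) ≈ 0.309 rad (17.7°). The total great-circle distance is δ·R ≈ 0.309 × 6371 ≈ 1967 km, so the target fraction is f = 1000/1967 ≈ 0.508.
Interpolate at f ≈ 0.508 with slerp weights a = sin((1−f)δ)/sin δ ≈ 0.498, b = sin(fδ)/sin δ ≈ 0.514.
p = a·p₁ + b·p₂ ≈ (0.560, -0.673, -0.483); φ = arcsin(p_z) ≈ -28.87°, λ = atan2(p_y, p_x) ≈ -50.25°.

≈ (29°S, 50°W)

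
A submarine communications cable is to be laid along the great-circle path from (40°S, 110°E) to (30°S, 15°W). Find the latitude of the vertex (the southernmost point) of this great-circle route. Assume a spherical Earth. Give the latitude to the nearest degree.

≈ 57°S

The great circle lies in the plane with unit normal n̂ = (p₁ × p₂)/|p₁ × p₂|.
Here n̂_z ≈ -0.544; the vertex latitude is φ_max = arccos|n̂_z| ≈ 57.0°.
Check via Clairaut: cos φ_max = |cos φ₁| · sin C = cos(40.0°)·sin(134.7°) ≈ 0.544, again giving ≈ 57.0°.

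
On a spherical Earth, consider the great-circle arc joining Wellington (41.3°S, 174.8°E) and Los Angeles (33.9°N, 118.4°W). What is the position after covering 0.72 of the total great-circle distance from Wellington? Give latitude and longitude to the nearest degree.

The haversine formula gives a central angle δ ≈ 1.694 rad (97.0°) between the endpoints.
Interpolate at f = 0.72 with slerp weights a = sin((1−f)δ)/sin δ ≈ 0.460, b = sin(fδ)/sin δ ≈ 0.946.
p = a·p₁ + b·p₂ ≈ (-0.718, -0.659, 0.224); φ = arcsin(p_z) ≈ 12.94°, λ = atan2(p_y, p_x) ≈ -137.42°.

≈ (13°N, 137°W)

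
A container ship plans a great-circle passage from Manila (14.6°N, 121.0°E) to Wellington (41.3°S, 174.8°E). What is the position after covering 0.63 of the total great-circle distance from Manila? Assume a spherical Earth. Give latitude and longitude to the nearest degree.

The haversine formula gives a central angle δ ≈ 1.305 rad (74.8°) between the endpoints.
Interpolate at f = 0.63 with slerp weights a = sin((1−f)δ)/sin δ ≈ 0.481, b = sin(fδ)/sin δ ≈ 0.759.
p = a·p₁ + b·p₂ ≈ (-0.808, 0.451, -0.380); φ = arcsin(p_z) ≈ -22.32°, λ = atan2(p_y, p_x) ≈ 150.84°.

≈ 22°S, 151°E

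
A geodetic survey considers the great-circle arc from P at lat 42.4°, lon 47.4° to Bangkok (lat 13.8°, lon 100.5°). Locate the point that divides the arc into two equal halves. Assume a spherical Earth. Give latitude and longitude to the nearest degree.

≈ lat 31°, lon 78°

From cos δ = sin φ₁ sin φ₂ + cos φ₁ cos φ₂ cos Δλ, the central angle is δ ≈ 0.938 rad (53.7°).
Interpolate at f = 1/2 with slerp weights a = sin((1−f)δ)/sin δ ≈ 0.561, b = sin(fδ)/sin δ ≈ 0.561.
p = a·p₁ + b·p₂ ≈ (0.181, 0.840, 0.512); φ = arcsin(p_z) ≈ 30.77°, λ = atan2(p_y, p_x) ≈ 77.84°.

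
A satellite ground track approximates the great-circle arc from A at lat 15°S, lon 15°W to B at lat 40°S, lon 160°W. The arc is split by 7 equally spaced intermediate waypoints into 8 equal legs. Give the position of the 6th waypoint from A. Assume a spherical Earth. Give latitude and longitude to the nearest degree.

From cos δ = sin φ₁ sin φ₂ + cos φ₁ cos φ₂ cos Δλ, the central angle is δ ≈ 2.026 rad (116.1°).
Interpolate at f = 6/8 with slerp weights a = sin((1−f)δ)/sin δ ≈ 0.540, b = sin(fδ)/sin δ ≈ 1.112.
p = a·p₁ + b·p₂ ≈ (-0.296, -0.426, -0.855); φ = arcsin(p_z) ≈ -58.71°, λ = atan2(p_y, p_x) ≈ -124.81°.

≈ lat 59°S, lon 125°W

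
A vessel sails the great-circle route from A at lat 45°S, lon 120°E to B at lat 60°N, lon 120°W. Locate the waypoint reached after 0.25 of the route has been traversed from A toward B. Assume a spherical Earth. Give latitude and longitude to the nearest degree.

≈ lat 17°S, lon 145°E

Write both endpoints as unit vectors p₁, p₂ with components (cos φ cos λ, cos φ sin λ, sin φ).
The central angle between the endpoints is δ = arccos(p₁·p₂) ≈ 2.480 rad (142.1°).
Interpolate at f = 0.25 with slerp weights a = sin((1−f)δ)/sin δ ≈ 1.560, b = sin(fδ)/sin δ ≈ 0.946.
p = a·p₁ + b·p₂ ≈ (-0.788, 0.546, -0.284); φ = arcsin(p_z) ≈ -16.50°, λ = atan2(p_y, p_x) ≈ 145.29°.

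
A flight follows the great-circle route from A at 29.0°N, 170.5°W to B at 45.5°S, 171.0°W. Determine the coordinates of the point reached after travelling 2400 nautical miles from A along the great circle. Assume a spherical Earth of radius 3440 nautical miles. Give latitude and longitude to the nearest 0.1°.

Write both endpoints as unit vectors p₁, p₂ with components (cos φ cos λ, cos φ sin λ, sin φ).
The central angle between the endpoints is δ = arccos(p₁·p₂) ≈ 1.300 rad (74.5°). The total great-circle distance is δ·R ≈ 1.300 × 3440 ≈ 4473 nmi, so the target fraction is f = 2400/4473 ≈ 0.537.
Interpolate at f ≈ 0.537 with slerp weights a = sin((1−f)δ)/sin δ ≈ 0.588, b = sin(fδ)/sin δ ≈ 0.667.
p = a·p₁ + b·p₂ ≈ (-0.969, -0.158, -0.190); φ = arcsin(p_z) ≈ -10.97°, λ = atan2(p_y, p_x) ≈ -170.74°.

≈ 11.0°S, 170.7°W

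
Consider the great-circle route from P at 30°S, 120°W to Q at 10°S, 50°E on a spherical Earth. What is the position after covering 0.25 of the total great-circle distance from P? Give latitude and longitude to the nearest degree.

Write both endpoints as unit vectors p₁, p₂ with components (cos φ cos λ, cos φ sin λ, sin φ).
The central angle between the endpoints is δ = arccos(p₁·p₂) ≈ 2.424 rad (138.9°).
Interpolate at f = 0.25 with slerp weights a = sin((1−f)δ)/sin δ ≈ 1.474, b = sin(fδ)/sin δ ≈ 0.866.
p = a·p₁ + b·p₂ ≈ (-0.090, -0.452, -0.887); φ = arcsin(p_z) ≈ -62.53°, λ = atan2(p_y, p_x) ≈ -101.28°.

≈ 63°S, 101°W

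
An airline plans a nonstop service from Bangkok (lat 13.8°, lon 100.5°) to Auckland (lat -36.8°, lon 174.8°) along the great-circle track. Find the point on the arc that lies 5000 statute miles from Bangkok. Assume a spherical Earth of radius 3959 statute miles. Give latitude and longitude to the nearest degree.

From cos δ = sin φ₁ sin φ₂ + cos φ₁ cos φ₂ cos Δλ, the central angle is δ ≈ 1.503 rad (86.1°). The total great-circle distance is δ·R ≈ 1.503 × 3959 ≈ 5951 mi, so the target fraction is f = 5000/5951 ≈ 0.840.
Interpolate at f ≈ 0.840 with slerp weights a = sin((1−f)δ)/sin δ ≈ 0.239, b = sin(fδ)/sin δ ≈ 0.955.
p = a·p₁ + b·p₂ ≈ (-0.804, 0.297, -0.515); φ = arcsin(p_z) ≈ -31.02°, λ = atan2(p_y, p_x) ≈ 159.72°.

≈ lat -31°, lon 160°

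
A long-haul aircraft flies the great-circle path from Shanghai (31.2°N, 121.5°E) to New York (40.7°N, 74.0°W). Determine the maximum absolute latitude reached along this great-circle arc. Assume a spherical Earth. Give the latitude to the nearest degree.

The great circle lies in the plane with unit normal n̂ = (p₁ × p₂)/|p₁ × p₂|.
Here n̂_z ≈ +0.181; the vertex latitude is φ_max = arccos|n̂_z| ≈ 79.6°.
Check via Clairaut: cos φ_max = |cos φ₁| · sin C = cos(31.2°)·sin(12.2°) ≈ 0.181, again giving ≈ 79.6°.

≈ 80°N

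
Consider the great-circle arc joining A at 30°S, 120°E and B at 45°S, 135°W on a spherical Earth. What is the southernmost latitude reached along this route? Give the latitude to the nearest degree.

≈ 53°S

The great circle lies in the plane with unit normal n̂ = (p₁ × p₂)/|p₁ × p₂|.
Here n̂_z ≈ +0.603; the vertex latitude is φ_max = arccos|n̂_z| ≈ 52.9°.
Check via Clairaut: cos φ_max = |cos φ₁| · sin C = cos(30.0°)·sin(135.9°) ≈ 0.603, again giving ≈ 52.9°.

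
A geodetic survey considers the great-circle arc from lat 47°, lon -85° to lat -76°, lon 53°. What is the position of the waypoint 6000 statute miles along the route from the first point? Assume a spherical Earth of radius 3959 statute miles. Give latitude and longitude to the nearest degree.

≈ lat -38°, lon -63°

The haversine formula gives a central angle δ ≈ 2.554 rad (146.3°) between the endpoints. The total great-circle distance is δ·R ≈ 2.554 × 3959 ≈ 10111 mi, so the target fraction is f = 6000/10111 ≈ 0.593.
Interpolate at f ≈ 0.593 with slerp weights a = sin((1−f)δ)/sin δ ≈ 1.554, b = sin(fδ)/sin δ ≈ 1.801.
p = a·p₁ + b·p₂ ≈ (0.355, -0.708, -0.611); φ = arcsin(p_z) ≈ -37.65°, λ = atan2(p_y, p_x) ≈ -63.39°.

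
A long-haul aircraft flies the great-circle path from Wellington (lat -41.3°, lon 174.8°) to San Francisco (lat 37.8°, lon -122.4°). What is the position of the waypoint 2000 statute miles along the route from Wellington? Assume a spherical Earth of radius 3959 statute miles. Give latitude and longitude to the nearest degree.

Convert each endpoint to a unit vector on the sphere (x = cos φ cos λ, y = cos φ sin λ, z = sin φ).
The central angle between the endpoints is δ = arccos(p₁·p₂) ≈ 1.704 rad (97.7°). The total great-circle distance is δ·R ≈ 1.704 × 3959 ≈ 6748 mi, so the target fraction is f = 2000/6748 ≈ 0.296.
Interpolate at f ≈ 0.296 with slerp weights a = sin((1−f)δ)/sin δ ≈ 0.940, b = sin(fδ)/sin δ ≈ 0.488.
p = a·p₁ + b·p₂ ≈ (-0.910, -0.262, -0.321); φ = arcsin(p_z) ≈ -18.73°, λ = atan2(p_y, p_x) ≈ -163.95°.

≈ lat -19°, lon -164°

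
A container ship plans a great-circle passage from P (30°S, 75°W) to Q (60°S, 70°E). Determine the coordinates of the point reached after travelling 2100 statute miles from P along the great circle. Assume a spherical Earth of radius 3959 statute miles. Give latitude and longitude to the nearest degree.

≈ (58°S, 59°W)

Convert each endpoint to a unit vector on the sphere (x = cos φ cos λ, y = cos φ sin λ, z = sin φ).
The central angle between the endpoints is δ = arccos(p₁·p₂) ≈ 1.492 rad (85.5°). The total great-circle distance is δ·R ≈ 1.492 × 3959 ≈ 5908 mi, so the target fraction is f = 2100/5908 ≈ 0.355.
Interpolate at f ≈ 0.355 with slerp weights a = sin((1−f)δ)/sin δ ≈ 0.823, b = sin(fδ)/sin δ ≈ 0.507.
p = a·p₁ + b·p₂ ≈ (0.271, -0.450, -0.851); φ = arcsin(p_z) ≈ -58.31°, λ = atan2(p_y, p_x) ≈ -58.92°.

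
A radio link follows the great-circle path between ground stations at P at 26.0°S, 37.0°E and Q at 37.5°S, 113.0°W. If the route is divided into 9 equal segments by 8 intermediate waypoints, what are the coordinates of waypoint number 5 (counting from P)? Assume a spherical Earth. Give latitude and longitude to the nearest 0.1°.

≈ 67.6°S, 40.6°W

Convert each endpoint to a unit vector on the sphere (x = cos φ cos λ, y = cos φ sin λ, z = sin φ).
The central angle between the endpoints is δ = arccos(p₁·p₂) ≈ 1.929 rad (110.5°).
Interpolate at f = 5/9 with slerp weights a = sin((1−f)δ)/sin δ ≈ 0.807, b = sin(fδ)/sin δ ≈ 0.938.
p = a·p₁ + b·p₂ ≈ (0.289, -0.248, -0.925); φ = arcsin(p_z) ≈ -67.62°, λ = atan2(p_y, p_x) ≈ -40.64°.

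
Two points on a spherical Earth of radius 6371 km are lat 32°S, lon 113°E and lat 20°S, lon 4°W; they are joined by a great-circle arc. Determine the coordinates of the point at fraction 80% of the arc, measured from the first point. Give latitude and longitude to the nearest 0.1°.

The haversine formula gives a central angle δ ≈ 1.752 rad (100.4°) between the endpoints.
Interpolate at f = 0.80 with slerp weights a = sin((1−f)δ)/sin δ ≈ 0.349, b = sin(fδ)/sin δ ≈ 1.002.
p = a·p₁ + b·p₂ ≈ (0.824, 0.207, -0.528); φ = arcsin(p_z) ≈ -31.85°, λ = atan2(p_y, p_x) ≈ 14.09°.

≈ lat 31.9°S, lon 14.1°E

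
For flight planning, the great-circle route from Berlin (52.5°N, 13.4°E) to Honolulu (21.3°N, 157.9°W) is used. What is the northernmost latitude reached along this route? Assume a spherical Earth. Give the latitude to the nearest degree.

The great circle lies in the plane with unit normal n̂ = (p₁ × p₂)/|p₁ × p₂|.
Here n̂_z ≈ -0.089; the vertex latitude is φ_max = arccos|n̂_z| ≈ 84.9°.
Check via Clairaut: cos φ_max = |cos φ₁| · sin C = cos(52.5°)·sin(8.4°) ≈ 0.089, again giving ≈ 84.9°.

≈ 85°N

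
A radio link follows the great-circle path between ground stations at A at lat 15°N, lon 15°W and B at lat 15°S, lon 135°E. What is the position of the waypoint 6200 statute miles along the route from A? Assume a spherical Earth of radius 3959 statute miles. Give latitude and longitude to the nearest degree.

Convert each endpoint to a unit vector on the sphere (x = cos φ cos λ, y = cos φ sin λ, z = sin φ).
The central angle between the endpoints is δ = arccos(p₁·p₂) ≈ 2.636 rad (151.0°). The total great-circle distance is δ·R ≈ 2.636 × 3959 ≈ 10437 mi, so the target fraction is f = 6200/10437 ≈ 0.594.
Interpolate at f ≈ 0.594 with slerp weights a = sin((1−f)δ)/sin δ ≈ 1.812, b = sin(fδ)/sin δ ≈ 2.066.
p = a·p₁ + b·p₂ ≈ (0.280, 0.958, -0.066); φ = arcsin(p_z) ≈ -3.76°, λ = atan2(p_y, p_x) ≈ 73.71°.

≈ lat 4°S, lon 74°E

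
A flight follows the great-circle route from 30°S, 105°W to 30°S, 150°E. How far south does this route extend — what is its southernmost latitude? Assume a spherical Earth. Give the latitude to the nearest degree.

≈ 43°S

The great circle lies in the plane with unit normal n̂ = (p₁ × p₂)/|p₁ × p₂|.
Here n̂_z ≈ -0.726; the vertex latitude is φ_max = arccos|n̂_z| ≈ 43.5°.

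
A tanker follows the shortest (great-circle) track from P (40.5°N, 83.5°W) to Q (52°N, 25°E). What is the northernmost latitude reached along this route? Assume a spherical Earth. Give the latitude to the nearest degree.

≈ 62°N

The great circle lies in the plane with unit normal n̂ = (p₁ × p₂)/|p₁ × p₂|.
Here n̂_z ≈ +0.477; the vertex latitude is φ_max = arccos|n̂_z| ≈ 61.5°.
Check via Clairaut: cos φ_max = |cos φ₁| · sin C = cos(40.5°)·sin(38.8°) ≈ 0.477, again giving ≈ 61.5°.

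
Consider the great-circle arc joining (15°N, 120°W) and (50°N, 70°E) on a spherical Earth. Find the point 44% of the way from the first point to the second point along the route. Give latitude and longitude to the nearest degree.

Write both endpoints as unit vectors p₁, p₂ with components (cos φ cos λ, cos φ sin λ, sin φ).
The central angle between the endpoints is δ = arccos(p₁·p₂) ≈ 1.997 rad (114.4°).
Interpolate at f = 0.44 with slerp weights a = sin((1−f)δ)/sin δ ≈ 0.988, b = sin(fδ)/sin δ ≈ 0.845.
p = a·p₁ + b·p₂ ≈ (-0.291, -0.315, 0.903); φ = arcsin(p_z) ≈ 64.58°, λ = atan2(p_y, p_x) ≈ -132.70°.

≈ (65°N, 133°W)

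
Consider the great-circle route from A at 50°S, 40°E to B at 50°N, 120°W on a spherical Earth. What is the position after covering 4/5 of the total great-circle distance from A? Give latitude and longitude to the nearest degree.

≈ 36°N, 77°W

From cos δ = sin φ₁ sin φ₂ + cos φ₁ cos φ₂ cos Δλ, the central angle is δ ≈ 2.918 rad (167.2°).
Interpolate at f = 4/5 with slerp weights a = sin((1−f)δ)/sin δ ≈ 2.484, b = sin(fδ)/sin δ ≈ 3.256.
p = a·p₁ + b·p₂ ≈ (0.176, -0.786, 0.592); φ = arcsin(p_z) ≈ 36.29°, λ = atan2(p_y, p_x) ≈ -77.36°.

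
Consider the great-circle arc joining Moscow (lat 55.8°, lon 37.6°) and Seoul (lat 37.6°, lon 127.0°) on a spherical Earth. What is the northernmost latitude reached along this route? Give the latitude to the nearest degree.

≈ 59°

The great circle lies in the plane with unit normal n̂ = (p₁ × p₂)/|p₁ × p₂|.
Here n̂_z ≈ +0.517; the vertex latitude is φ_max = arccos|n̂_z| ≈ 58.8°.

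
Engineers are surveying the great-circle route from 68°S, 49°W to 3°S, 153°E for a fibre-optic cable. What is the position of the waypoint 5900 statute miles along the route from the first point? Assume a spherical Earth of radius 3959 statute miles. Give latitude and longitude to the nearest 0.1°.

≈ 24.7°S, 156.5°E

Convert each endpoint to a unit vector on the sphere (x = cos φ cos λ, y = cos φ sin λ, z = sin φ).
The central angle between the endpoints is δ = arccos(p₁·p₂) ≈ 1.874 rad (107.4°). The total great-circle distance is δ·R ≈ 1.874 × 3959 ≈ 7418 mi, so the target fraction is f = 5900/7418 ≈ 0.795.
Interpolate at f ≈ 0.795 with slerp weights a = sin((1−f)δ)/sin δ ≈ 0.392, b = sin(fδ)/sin δ ≈ 1.044.
p = a·p₁ + b·p₂ ≈ (-0.833, 0.363, -0.418); φ = arcsin(p_z) ≈ -24.71°, λ = atan2(p_y, p_x) ≈ 156.47°.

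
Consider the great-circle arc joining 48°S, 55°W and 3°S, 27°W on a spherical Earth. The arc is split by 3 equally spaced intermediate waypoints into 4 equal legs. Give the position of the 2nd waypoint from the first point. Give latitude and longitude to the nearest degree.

Write both endpoints as unit vectors p₁, p₂ with components (cos φ cos λ, cos φ sin λ, sin φ).
The central angle between the endpoints is δ = arccos(p₁·p₂) ≈ 0.891 rad (51.0°).
Interpolate at f = 2/4 with slerp weights a = sin((1−f)δ)/sin δ ≈ 0.554, b = sin(fδ)/sin δ ≈ 0.554.
p = a·p₁ + b·p₂ ≈ (0.706, -0.555, -0.441); φ = arcsin(p_z) ≈ -26.15°, λ = atan2(p_y, p_x) ≈ -38.18°.

≈ 26°S, 38°W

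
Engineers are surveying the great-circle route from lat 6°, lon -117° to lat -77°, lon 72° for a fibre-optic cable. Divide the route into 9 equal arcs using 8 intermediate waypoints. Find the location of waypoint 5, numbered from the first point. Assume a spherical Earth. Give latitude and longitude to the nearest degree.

Write both endpoints as unit vectors p₁, p₂ with components (cos φ cos λ, cos φ sin λ, sin φ).
The central angle between the endpoints is δ = arccos(p₁·p₂) ≈ 1.899 rad (108.8°).
Interpolate at f = 5/9 with slerp weights a = sin((1−f)δ)/sin δ ≈ 0.790, b = sin(fδ)/sin δ ≈ 0.919.
p = a·p₁ + b·p₂ ≈ (-0.293, -0.503, -0.813); φ = arcsin(p_z) ≈ -54.40°, λ = atan2(p_y, p_x) ≈ -120.19°.

≈ lat -54°, lon -120°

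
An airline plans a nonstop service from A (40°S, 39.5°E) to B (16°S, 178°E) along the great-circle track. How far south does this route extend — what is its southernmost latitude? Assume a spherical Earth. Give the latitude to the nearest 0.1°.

≈ 58.3°S

The great circle lies in the plane with unit normal n̂ = (p₁ × p₂)/|p₁ × p₂|.
Here n̂_z ≈ +0.526; the vertex latitude is φ_max = arccos|n̂_z| ≈ 58.3°.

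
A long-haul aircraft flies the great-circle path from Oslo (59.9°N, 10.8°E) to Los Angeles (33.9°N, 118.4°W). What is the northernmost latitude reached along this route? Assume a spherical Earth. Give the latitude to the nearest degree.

≈ 71°N

The great circle lies in the plane with unit normal n̂ = (p₁ × p₂)/|p₁ × p₂|.
Here n̂_z ≈ -0.331; the vertex latitude is φ_max = arccos|n̂_z| ≈ 70.7°.
Check via Clairaut: cos φ_max = |cos φ₁| · sin C = cos(59.9°)·sin(41.2°) ≈ 0.331, again giving ≈ 70.7°.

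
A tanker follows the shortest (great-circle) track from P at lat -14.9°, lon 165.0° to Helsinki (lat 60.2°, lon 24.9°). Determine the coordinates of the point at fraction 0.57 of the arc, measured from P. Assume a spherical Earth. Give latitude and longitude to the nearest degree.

≈ lat 50°, lon 129°

The haversine formula gives a central angle δ ≈ 2.204 rad (126.3°) between the endpoints.
Interpolate at f = 0.57 with slerp weights a = sin((1−f)δ)/sin δ ≈ 1.007, b = sin(fδ)/sin δ ≈ 1.179.
p = a·p₁ + b·p₂ ≈ (-0.408, 0.499, 0.764); φ = arcsin(p_z) ≈ 49.86°, λ = atan2(p_y, p_x) ≈ 129.32°.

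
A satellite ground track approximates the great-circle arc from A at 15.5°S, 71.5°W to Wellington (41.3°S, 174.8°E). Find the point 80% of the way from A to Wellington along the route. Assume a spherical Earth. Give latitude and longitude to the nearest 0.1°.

≈ 47.5°S, 159.4°W

From cos δ = sin φ₁ sin φ₂ + cos φ₁ cos φ₂ cos Δλ, the central angle is δ ≈ 1.686 rad (96.6°).
Interpolate at f = 0.80 with slerp weights a = sin((1−f)δ)/sin δ ≈ 0.333, b = sin(fδ)/sin δ ≈ 0.982.
p = a·p₁ + b·p₂ ≈ (-0.633, -0.237, -0.737); φ = arcsin(p_z) ≈ -47.48°, λ = atan2(p_y, p_x) ≈ -159.43°.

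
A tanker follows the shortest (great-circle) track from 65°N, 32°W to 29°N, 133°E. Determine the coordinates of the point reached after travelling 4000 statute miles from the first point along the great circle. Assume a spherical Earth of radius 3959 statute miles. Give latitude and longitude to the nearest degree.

Write both endpoints as unit vectors p₁, p₂ with components (cos φ cos λ, cos φ sin λ, sin φ).
The central angle between the endpoints is δ = arccos(p₁·p₂) ≈ 1.488 rad (85.3°). The total great-circle distance is δ·R ≈ 1.488 × 3959 ≈ 5892 mi, so the target fraction is f = 4000/5892 ≈ 0.679.
Interpolate at f ≈ 0.679 with slerp weights a = sin((1−f)δ)/sin δ ≈ 0.462, b = sin(fδ)/sin δ ≈ 0.850.
p = a·p₁ + b·p₂ ≈ (-0.342, 0.440, 0.830); φ = arcsin(p_z) ≈ 56.14°, λ = atan2(p_y, p_x) ≈ 127.80°.

≈ 56°N, 128°E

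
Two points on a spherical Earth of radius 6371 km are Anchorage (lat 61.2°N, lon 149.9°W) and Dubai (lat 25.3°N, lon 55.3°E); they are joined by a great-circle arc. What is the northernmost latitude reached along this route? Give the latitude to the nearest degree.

≈ 79°N

The great circle lies in the plane with unit normal n̂ = (p₁ × p₂)/|p₁ × p₂|.
Here n̂_z ≈ -0.185; the vertex latitude is φ_max = arccos|n̂_z| ≈ 79.3°.
Check via Clairaut: cos φ_max = |cos φ₁| · sin C = cos(61.2°)·sin(22.6°) ≈ 0.185, again giving ≈ 79.3°.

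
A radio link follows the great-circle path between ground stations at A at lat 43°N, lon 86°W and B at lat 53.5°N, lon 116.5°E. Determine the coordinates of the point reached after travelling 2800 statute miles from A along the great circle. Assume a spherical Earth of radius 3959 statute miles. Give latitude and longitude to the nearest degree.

Convert each endpoint to a unit vector on the sphere (x = cos φ cos λ, y = cos φ sin λ, z = sin φ).
The central angle between the endpoints is δ = arccos(p₁·p₂) ≈ 1.424 rad (81.6°). The total great-circle distance is δ·R ≈ 1.424 × 3959 ≈ 5637 mi, so the target fraction is f = 2800/5637 ≈ 0.497.
Interpolate at f ≈ 0.497 with slerp weights a = sin((1−f)δ)/sin δ ≈ 0.664, b = sin(fδ)/sin δ ≈ 0.657.
p = a·p₁ + b·p₂ ≈ (-0.140, -0.135, 0.981); φ = arcsin(p_z) ≈ 78.77°, λ = atan2(p_y, p_x) ≈ -136.17°.

≈ lat 79°N, lon 136°W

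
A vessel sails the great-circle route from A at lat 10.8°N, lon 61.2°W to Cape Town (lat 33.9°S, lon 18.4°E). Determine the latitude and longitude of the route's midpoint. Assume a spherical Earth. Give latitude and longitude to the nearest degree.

Write both endpoints as unit vectors p₁, p₂ with components (cos φ cos λ, cos φ sin λ, sin φ).
The central angle between the endpoints is δ = arccos(p₁·p₂) ≈ 1.528 rad (87.6°).
Interpolate at f = 1/2 with slerp weights a = sin((1−f)δ)/sin δ ≈ 0.692, b = sin(fδ)/sin δ ≈ 0.692.
p = a·p₁ + b·p₂ ≈ (0.873, -0.415, -0.256); φ = arcsin(p_z) ≈ -14.86°, λ = atan2(p_y, p_x) ≈ -25.40°.

≈ lat 15°S, lon 25°W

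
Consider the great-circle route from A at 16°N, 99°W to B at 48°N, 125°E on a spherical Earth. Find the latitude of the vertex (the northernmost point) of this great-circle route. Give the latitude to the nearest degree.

The great circle lies in the plane with unit normal n̂ = (p₁ × p₂)/|p₁ × p₂|.
Here n̂_z ≈ -0.462; the vertex latitude is φ_max = arccos|n̂_z| ≈ 62.5°.
Check via Clairaut: cos φ_max = |cos φ₁| · sin C = cos(16.0°)·sin(28.8°) ≈ 0.462, again giving ≈ 62.5°.

≈ 62°N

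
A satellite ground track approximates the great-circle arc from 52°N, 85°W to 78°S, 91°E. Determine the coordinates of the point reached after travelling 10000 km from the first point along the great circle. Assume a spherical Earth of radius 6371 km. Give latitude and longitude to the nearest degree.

Convert each endpoint to a unit vector on the sphere (x = cos φ cos λ, y = cos φ sin λ, z = sin φ).
The central angle between the endpoints is δ = arccos(p₁·p₂) ≈ 2.687 rad (154.0°). The total great-circle distance is δ·R ≈ 2.687 × 6371 ≈ 17119 km, so the target fraction is f = 10000/17119 ≈ 0.584.
Interpolate at f ≈ 0.584 with slerp weights a = sin((1−f)δ)/sin δ ≈ 2.048, b = sin(fδ)/sin δ ≈ 2.278.
p = a·p₁ + b·p₂ ≈ (0.102, -0.782, -0.614); φ = arcsin(p_z) ≈ -37.91°, λ = atan2(p_y, p_x) ≈ -82.60°.

≈ 38°S, 83°W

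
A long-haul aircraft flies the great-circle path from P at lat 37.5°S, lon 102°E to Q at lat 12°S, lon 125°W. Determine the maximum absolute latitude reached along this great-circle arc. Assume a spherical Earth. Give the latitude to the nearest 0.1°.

≈ 51.7°S

The great circle lies in the plane with unit normal n̂ = (p₁ × p₂)/|p₁ × p₂|.
Here n̂_z ≈ +0.620; the vertex latitude is φ_max = arccos|n̂_z| ≈ 51.7°.
Check via Clairaut: cos φ_max = |cos φ₁| · sin C = cos(37.5°)·sin(128.6°) ≈ 0.620, again giving ≈ 51.7°.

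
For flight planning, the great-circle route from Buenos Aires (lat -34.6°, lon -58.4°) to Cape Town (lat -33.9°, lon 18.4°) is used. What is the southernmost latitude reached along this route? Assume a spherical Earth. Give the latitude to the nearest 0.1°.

≈ -41.0°

The great circle lies in the plane with unit normal n̂ = (p₁ × p₂)/|p₁ × p₂|.
Here n̂_z ≈ +0.755; the vertex latitude is φ_max = arccos|n̂_z| ≈ 41.0°.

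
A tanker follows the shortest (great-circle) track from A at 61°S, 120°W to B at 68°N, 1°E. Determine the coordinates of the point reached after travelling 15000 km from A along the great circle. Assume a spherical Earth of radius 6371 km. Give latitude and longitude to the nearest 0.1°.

≈ 57.5°N, 37.0°W

The haversine formula gives a central angle δ ≈ 2.701 rad (154.8°) between the endpoints. The total great-circle distance is δ·R ≈ 2.701 × 6371 ≈ 17208 km, so the target fraction is f = 15000/17208 ≈ 0.872.
Interpolate at f ≈ 0.872 with slerp weights a = sin((1−f)δ)/sin δ ≈ 0.796, b = sin(fδ)/sin δ ≈ 1.661.
p = a·p₁ + b·p₂ ≈ (0.429, -0.323, 0.843); φ = arcsin(p_z) ≈ 57.50°, λ = atan2(p_y, p_x) ≈ -37.01°.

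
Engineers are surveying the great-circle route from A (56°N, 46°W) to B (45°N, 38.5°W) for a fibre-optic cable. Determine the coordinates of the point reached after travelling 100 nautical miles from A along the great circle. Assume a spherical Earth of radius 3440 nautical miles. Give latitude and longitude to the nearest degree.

The haversine formula gives a central angle δ ≈ 0.209 rad (12.0°) between the endpoints. The total great-circle distance is δ·R ≈ 0.209 × 3440 ≈ 719 nmi, so the target fraction is f = 100/719 ≈ 0.139.
Interpolate at f ≈ 0.139 with slerp weights a = sin((1−f)δ)/sin δ ≈ 0.863, b = sin(fδ)/sin δ ≈ 0.140.
p = a·p₁ + b·p₂ ≈ (0.413, -0.409, 0.814); φ = arcsin(p_z) ≈ 54.50°, λ = atan2(p_y, p_x) ≈ -44.72°.

≈ (55°N, 45°W)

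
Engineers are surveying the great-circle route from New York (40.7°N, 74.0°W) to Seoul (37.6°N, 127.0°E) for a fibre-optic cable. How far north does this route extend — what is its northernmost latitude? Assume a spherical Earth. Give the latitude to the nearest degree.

The great circle lies in the plane with unit normal n̂ = (p₁ × p₂)/|p₁ × p₂|.
Here n̂_z ≈ -0.218; the vertex latitude is φ_max = arccos|n̂_z| ≈ 77.4°.

≈ 77°N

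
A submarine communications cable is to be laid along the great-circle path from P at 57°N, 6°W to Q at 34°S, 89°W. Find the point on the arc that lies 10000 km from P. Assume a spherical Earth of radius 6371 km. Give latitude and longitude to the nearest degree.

≈ 13°S, 74°W

Write both endpoints as unit vectors p₁, p₂ with components (cos φ cos λ, cos φ sin λ, sin φ).
The central angle between the endpoints is δ = arccos(p₁·p₂) ≈ 1.998 rad (114.5°). The total great-circle distance is δ·R ≈ 1.998 × 6371 ≈ 12727 km, so the target fraction is f = 10000/12727 ≈ 0.786.
Interpolate at f ≈ 0.786 with slerp weights a = sin((1−f)δ)/sin δ ≈ 0.456, b = sin(fδ)/sin δ ≈ 1.099.
p = a·p₁ + b·p₂ ≈ (0.263, -0.937, -0.232); φ = arcsin(p_z) ≈ -13.41°, λ = atan2(p_y, p_x) ≈ -74.32°.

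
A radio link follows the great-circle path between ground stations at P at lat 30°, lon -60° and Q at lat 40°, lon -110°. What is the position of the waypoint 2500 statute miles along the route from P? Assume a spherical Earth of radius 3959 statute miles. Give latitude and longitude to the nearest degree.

Convert each endpoint to a unit vector on the sphere (x = cos φ cos λ, y = cos φ sin λ, z = sin φ).
The central angle between the endpoints is δ = arccos(p₁·p₂) ≈ 0.726 rad (41.6°). The total great-circle distance is δ·R ≈ 0.726 × 3959 ≈ 2874 mi, so the target fraction is f = 2500/2874 ≈ 0.870.
Interpolate at f ≈ 0.870 with slerp weights a = sin((1−f)δ)/sin δ ≈ 0.142, b = sin(fδ)/sin δ ≈ 0.889.
p = a·p₁ + b·p₂ ≈ (-0.171, -0.747, 0.643); φ = arcsin(p_z) ≈ 39.99°, λ = atan2(p_y, p_x) ≈ -102.93°.

≈ lat 40°, lon -103°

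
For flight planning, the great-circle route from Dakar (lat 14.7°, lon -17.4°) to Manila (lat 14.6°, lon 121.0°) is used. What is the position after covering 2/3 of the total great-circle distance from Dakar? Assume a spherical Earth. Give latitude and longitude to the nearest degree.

≈ lat 33°, lon 78°

Convert each endpoint to a unit vector on the sphere (x = cos φ cos λ, y = cos φ sin λ, z = sin φ).
The central angle between the endpoints is δ = arccos(p₁·p₂) ≈ 2.260 rad (129.5°).
Interpolate at f = 2/3 with slerp weights a = sin((1−f)δ)/sin δ ≈ 0.886, b = sin(fδ)/sin δ ≈ 1.293.
p = a·p₁ + b·p₂ ≈ (0.174, 0.816, 0.551); φ = arcsin(p_z) ≈ 33.43°, λ = atan2(p_y, p_x) ≈ 77.99°.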